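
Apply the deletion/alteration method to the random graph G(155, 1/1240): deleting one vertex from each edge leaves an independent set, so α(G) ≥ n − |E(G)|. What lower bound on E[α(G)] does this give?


E[|E(G)|] = C(155, 2)·p = 11935 · (1/1240) = 77/8.
E[α(G)] ≥ n − E[|E(G)|] = 155 − 77/8 = 1163/8.
Numerically: ≈ 145.375.
(This is only a lower bound; the true E[α(G)] may be larger.)

E[α(G)] ≥ 1163/8 ≈ 145.375.


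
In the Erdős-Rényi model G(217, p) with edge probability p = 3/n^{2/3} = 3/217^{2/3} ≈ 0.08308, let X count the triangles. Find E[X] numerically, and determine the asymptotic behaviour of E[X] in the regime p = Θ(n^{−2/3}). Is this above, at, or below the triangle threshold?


Number of potential triangles: C(217, 3) = 1679580.
Each occurs with probability p³ ≈ (0.08308)³ ≈ 5.733823e-04.
By linearity: E[X] = C(217, 3)·p³ ≈ 1679580 · 5.733823e-04 ≈ 963.0415.
Since α = 2/3 < 1, p = c/n^{2/3} ≫ 1/n is above the triangle threshold p ~ 1/n. Asymptotically E[X] ~ (c³/6)·n^{3(1−α)} = (3³/6)·n^{1} → ∞; triangles are abundant w.h.p.

E[X] ≈ 963.0415; in regime p = Θ(1/n^{2/3}) E[X] diverges (above the triangle threshold p ~ 1/n).


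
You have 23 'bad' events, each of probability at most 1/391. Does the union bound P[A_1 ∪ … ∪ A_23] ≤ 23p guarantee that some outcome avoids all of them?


Union bound: P[∪_{i=1}^{23} A_i] ≤ Σ_i P[A_i] ≤ 23·p = 23·(1/391) = 1/17.
Numerically: 1/17 ≈ 0.05882.
Is 1/17 < 1? YES.
Since P[∪ A_i] ≤ 1/17 < 1, the complement has P[∩ A_i^c] ≥ 1 − 1/17 = 16/17 > 0, so some outcome avoids every A_i.

23·p = 1/17 ≈ 0.05882; existence CERTIFIED by the union bound.


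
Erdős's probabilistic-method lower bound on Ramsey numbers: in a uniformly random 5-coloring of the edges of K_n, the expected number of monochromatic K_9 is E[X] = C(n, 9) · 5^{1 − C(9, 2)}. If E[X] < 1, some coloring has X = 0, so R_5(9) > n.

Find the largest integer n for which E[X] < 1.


We need C(n, 9) · 5^{1 − 36} < 1, i.e. C(n, 9) < 5^{36 − 1} = 2910383045673370361328125.
Check values of n near the boundary:
  n = 2169: C(2169, 9) = 2879753360044504243499683; 2879753360044504243499683 < 2910383045673370361328125? YES
  n = 2170: C(2170, 9) = 2891746779868845075610510; 2891746779868845075610510 < 2910383045673370361328125? YES
  n = 2171: C(2171, 9) = 2903784578674959601827205; 2903784578674959601827205 < 2910383045673370361328125? YES
  n = 2172: C(2172, 9) = 2915866900084148060642020; 2915866900084148060642020 < 2910383045673370361328125? NO
  n = 2173: C(2173, 9) = 2927993888115921319674265; 2927993888115921319674265 < 2910383045673370361328125? NO
The largest n with C(n, 9) < 2910383045673370361328125 is n = 2171 (where E[X] = 580756915734991920365441/582076609134674072265625 ≈ 0.99773). Hence R_5(9) > 2171, i.e. R_5(9) ≥ 2172.

Largest n = 2171; hence R_5(9) > 2171.


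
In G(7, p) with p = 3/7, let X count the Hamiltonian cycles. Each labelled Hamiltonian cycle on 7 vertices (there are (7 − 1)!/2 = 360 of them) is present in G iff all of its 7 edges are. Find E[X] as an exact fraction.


K_7 has (7 − 1)!/2 = 360 labelled Hamiltonian cycles.
For each such Hamiltonian cycle H, let X_H = 1 if all 7 edges of H are present in G. Then P[X_H = 1] = p^{7} = (3/7)^{7} = 2187/823543.
By linearity of expectation: E[X] = Σ_H E[X_H] = 360 · p^{7} = 360 · 2187/823543 = 787320/823543.
Numerically: E[X] ≈ 0.956.

E[X] = 360 · (3/7)^{7} = 787320/823543 ≈ 0.956.


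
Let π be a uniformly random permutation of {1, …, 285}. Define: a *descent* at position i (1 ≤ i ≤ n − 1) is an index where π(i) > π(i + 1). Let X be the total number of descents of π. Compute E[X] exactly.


Write X = Σ X_I over i = 1, …, 284, with X_I the indicator of one descent.
There are 284 indicators.
For each fixed i, the pair (π(i), π(i+1)) is a uniformly random ordered pair of distinct values from {1, …, 285}; by symmetry P[π(i) > π(i+1)] = 1/2.
By linearity: E[X] = 284 · (1/2) = (285 − 1) · (1/2) = 142 ≈ 142.000.

E[X] = 142 = 142.000.


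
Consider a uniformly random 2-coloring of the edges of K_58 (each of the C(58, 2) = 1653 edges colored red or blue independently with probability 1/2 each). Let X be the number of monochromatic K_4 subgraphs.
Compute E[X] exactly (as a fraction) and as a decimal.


Let X = Σ_S X_S over the C(58, 4) = 424270 subsets S of size 4, where X_S = 1 if the K_4 on S is monochromatic.
For a fixed S, the K_4 on S has C(4, 2) = 6 edges. P[all 6 edges red] = (1/2)^6, and likewise for blue, so P[monochromatic] = 2·(1/2)^6 = 2^{1 − 6} = 1/32.
Summing: E[X] = C(58, 4) · 2^{1 − 6} = 424270 · 1/32 = 212135/16.
Numerically: E[X] ≈ 13258.43750.

E[X] = C(58,4)·2^(1−C(4,2)) = 212135/16 ≈ 13258.43750.


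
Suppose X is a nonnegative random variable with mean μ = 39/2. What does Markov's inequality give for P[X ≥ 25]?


μ = E[X] = 39/2, a = 25.
Markov: P[X ≥ 25] ≤ μ/a = (39/2)/25 = 39/50.
Numerically: ≈ 0.7800.
(Since a = 25 > μ = 19.5000, the bound 39/50 is < 1 and informative.)

P[X ≥ 25] ≤ 39/50 ≈ 0.7800.


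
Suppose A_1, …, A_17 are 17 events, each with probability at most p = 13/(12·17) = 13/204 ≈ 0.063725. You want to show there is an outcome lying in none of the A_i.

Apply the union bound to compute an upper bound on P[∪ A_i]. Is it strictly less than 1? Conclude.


Union bound: P[∪_{i=1}^{17} A_i] ≤ Σ_i P[A_i] ≤ 17·p = 17·(13/204) = 13/12.
Numerically: 13/12 ≈ 1.083333.
Is 13/12 < 1? NO.
Since the bound 13/12 is ≥ 1, the union bound is uninformative here; it does NOT by itself certify existence.

17·p = 13/12 ≈ 1.083333; existence NOT certified by the union bound.


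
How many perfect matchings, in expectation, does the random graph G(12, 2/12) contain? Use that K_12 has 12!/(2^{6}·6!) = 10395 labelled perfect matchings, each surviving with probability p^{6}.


K_12 has 12!/(2^{6}·6!) = 10395 labelled perfect matchings.
For each such perfect matching H, let X_H = 1 if all 6 edges of H are present in G. Then P[X_H = 1] = p^{6} = (1/6)^{6} = 1/46656.
By linearity: E[X] = Σ_H E[X_H] = 10395 · p^{6} = 10395 · 1/46656 = 385/1728.
Numerically: E[X] ≈ 0.2228.

E[X] = 10395 · (1/6)^{6} = 385/1728 ≈ 0.2228.


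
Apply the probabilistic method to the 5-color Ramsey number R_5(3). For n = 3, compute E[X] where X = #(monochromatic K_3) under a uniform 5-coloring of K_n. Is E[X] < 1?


E[X] = C(3, 3) · 5^{1 − 3} = 1 · 5^{−2} = 1/25.
As a reduced fraction: E[X] = 1/25 ≈ 0.040000.
Is E[X] < 1? YES.
Since E[X] < 1, there exists a 5-coloring of K_{3} with no monochromatic K_3; hence R_5(3) > 3.

E[X] = 1/25 ≈ 0.040000; E[X] < 1, so R_5(3) > 3.


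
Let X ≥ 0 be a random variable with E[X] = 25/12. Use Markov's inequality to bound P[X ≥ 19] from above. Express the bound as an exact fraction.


μ = E[X] = 25/12, a = 19.
Markov: P[X ≥ 19] ≤ μ/a = (25/12)/19 = 25/228.
Numerically: ≈ 0.1096.
(Since a = 19 > μ = 2.0833, the bound 25/228 is < 1 and informative.)

P[X ≥ 19] ≤ 25/228 ≈ 0.1096.


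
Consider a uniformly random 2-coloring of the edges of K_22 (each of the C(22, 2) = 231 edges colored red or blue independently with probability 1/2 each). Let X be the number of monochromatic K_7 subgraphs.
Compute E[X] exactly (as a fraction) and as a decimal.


Let X = Σ_S X_S over the C(22, 7) = 170544 subsets S of size 7, where X_S = 1 if the K_7 on S is monochromatic.
For a fixed S, the K_7 on S has C(7, 2) = 21 edges. P[all 21 edges red] = (1/2)^21, and likewise for blue, so P[monochromatic] = 2·(1/2)^21 = 2^{1 − 21} = 1/1048576.
By linearity of expectation: E[X] = C(22, 7) · 2^{1 − 21} = 170544 · 1/1048576 = 10659/65536.
Numerically: E[X] ≈ 0.162643.

E[X] = C(22,7)·2^(1−C(7,2)) = 10659/65536 ≈ 0.162643.


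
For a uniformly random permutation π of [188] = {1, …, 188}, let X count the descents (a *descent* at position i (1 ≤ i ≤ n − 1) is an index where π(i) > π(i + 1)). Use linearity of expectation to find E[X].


Write X = Σ X_I over i = 1, …, 187, with X_I the indicator of one descent.
There are 187 indicators.
For each fixed i, the pair (π(i), π(i+1)) is a uniformly random ordered pair of distinct values from {1, …, 188}; by symmetry P[π(i) > π(i+1)] = 1/2.
By linearity: E[X] = 187 · (1/2) = (188 − 1) · (1/2) = 187/2 ≈ 93.50000.

E[X] = 187/2 = 93.50000.


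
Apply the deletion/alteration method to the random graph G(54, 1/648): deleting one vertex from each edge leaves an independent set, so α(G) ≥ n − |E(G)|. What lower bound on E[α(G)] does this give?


E[|E(G)|] = C(54, 2)·p = 1431 · (1/648) = 53/24.
E[α(G)] ≥ n − E[|E(G)|] = 54 − 53/24 = 1243/24.
Numerically: ≈ 51.791667.
(This is only a lower bound; the true E[α(G)] may be larger.)

E[α(G)] ≥ 1243/24 ≈ 51.791667.


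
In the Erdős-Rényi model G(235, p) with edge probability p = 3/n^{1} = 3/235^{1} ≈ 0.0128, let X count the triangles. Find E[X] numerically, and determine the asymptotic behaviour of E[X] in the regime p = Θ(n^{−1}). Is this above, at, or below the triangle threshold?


Number of potential triangles: C(235, 3) = 2135445.
Each occurs with probability p³ ≈ (0.0128)³ ≈ 2.08046e-06.
By linearity: E[X] = C(235, 3)·p³ ≈ 2135445 · 2.08046e-06 ≈ 4.443.
Here α = 1, so p = 3/n is exactly at the triangle threshold p ~ 1/n. Asymptotically E[X] → c³/6 = 3³/6 = 9/2 ≈ 4.500, a bounded constant. In this regime the triangle count is asymptotically Poisson(c³/6).

E[X] ≈ 4.443; in regime p = Θ(1/n^{1}) E[X] stays bounded (at the triangle threshold p ~ 1/n).


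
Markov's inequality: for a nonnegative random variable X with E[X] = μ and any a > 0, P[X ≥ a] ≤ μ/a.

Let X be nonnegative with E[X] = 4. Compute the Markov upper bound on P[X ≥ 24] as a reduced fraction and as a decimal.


μ = E[X] = 4, a = 24.
Markov: P[X ≥ 24] ≤ μ/a = (4)/24 = 1/6.
Numerically: ≈ 0.1667.
(Since a = 24 > μ = 4.0000, the bound 1/6 is < 1 and informative.)

P[X ≥ 24] ≤ 1/6 ≈ 0.1667.


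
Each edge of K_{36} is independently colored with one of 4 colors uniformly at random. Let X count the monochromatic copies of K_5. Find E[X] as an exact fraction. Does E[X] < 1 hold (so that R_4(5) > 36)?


E[X] = C(36, 5) · 4^{1 − 10} = 376992 · 4^{−9} = 376992/262144.
As a reduced fraction: E[X] = 11781/8192 ≈ 1.4381104.
Is E[X] < 1? NO.
Since E[X] ≥ 1, the first-moment bound is inconclusive at n = 36; it does NOT by itself certify R_4(5) > 36.

E[X] = 11781/8192 ≈ 1.4381104; E[X] ≥ 1; first-moment method inconclusive here.


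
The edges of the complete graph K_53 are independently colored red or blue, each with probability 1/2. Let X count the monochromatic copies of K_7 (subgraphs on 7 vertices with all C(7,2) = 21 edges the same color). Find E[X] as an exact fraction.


Let X = Σ_S X_S over the C(53, 7) = 154143080 subsets S of size 7, where X_S = 1 if the K_7 on S is monochromatic.
For a fixed S, the K_7 on S has C(7, 2) = 21 edges. P[all 21 edges red] = (1/2)^21, and likewise for blue, so P[monochromatic] = 2·(1/2)^21 = 2^{1 − 21} = 1/1048576.
Summing: E[X] = C(53, 7) · 2^{1 − 21} = 154143080 · 1/1048576 = 19267885/131072.
Numerically: E[X] ≈ 147.002.

E[X] = C(53,7)·2^(1−C(7,2)) = 19267885/131072 ≈ 147.002.


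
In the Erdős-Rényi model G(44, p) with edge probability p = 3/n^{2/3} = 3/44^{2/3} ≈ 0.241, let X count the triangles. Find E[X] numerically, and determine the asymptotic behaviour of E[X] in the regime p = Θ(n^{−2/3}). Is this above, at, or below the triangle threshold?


Number of potential triangles: C(44, 3) = 13244.
Each occurs with probability p³ ≈ (0.241)³ ≈ 1.39463e-02.
By linearity: E[X] = C(44, 3)·p³ ≈ 13244 · 1.39463e-02 ≈ 184.705.
Since α = 2/3 < 1, p = c/n^{2/3} ≫ 1/n is above the triangle threshold p ~ 1/n. Asymptotically E[X] ~ (c³/6)·n^{3(1−α)} = (3³/6)·n^{1} → ∞; triangles are abundant w.h.p.

E[X] ≈ 184.705; in regime p = Θ(1/n^{2/3}) E[X] diverges (above the triangle threshold p ~ 1/n).


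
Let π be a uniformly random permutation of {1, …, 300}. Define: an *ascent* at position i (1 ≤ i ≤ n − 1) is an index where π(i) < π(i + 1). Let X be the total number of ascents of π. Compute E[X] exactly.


Write X = Σ X_I over i = 1, …, 299, with X_I the indicator of one ascent.
There are 299 indicators.
For each fixed i, the pair (π(i), π(i+1)) is a uniformly random ordered pair of distinct values from {1, …, 300}; by symmetry P[π(i) < π(i+1)] = 1/2.
By linearity: E[X] = 299 · (1/2) = (300 − 1) · (1/2) = 299/2 ≈ 149.5000.

E[X] = 299/2 = 149.5000.


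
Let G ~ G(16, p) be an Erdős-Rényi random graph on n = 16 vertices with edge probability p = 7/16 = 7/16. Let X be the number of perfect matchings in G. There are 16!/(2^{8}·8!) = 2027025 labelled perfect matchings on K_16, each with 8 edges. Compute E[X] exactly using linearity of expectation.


K_16 has 16!/(2^{8}·8!) = 2027025 labelled perfect matchings.
For each such perfect matching H, let X_H = 1 if all 8 edges of H are present in G. Then P[X_H = 1] = p^{8} = (7/16)^{8} = 5764801/4294967296.
By linearity: E[X] = Σ_H E[X_H] = 2027025 · p^{8} = 2027025 · 5764801/4294967296 = 11685395747025/4294967296.
Numerically: E[X] ≈ 2.72e+03.

E[X] = 2027025 · (7/16)^{8} = 11685395747025/4294967296 ≈ 2.72e+03.


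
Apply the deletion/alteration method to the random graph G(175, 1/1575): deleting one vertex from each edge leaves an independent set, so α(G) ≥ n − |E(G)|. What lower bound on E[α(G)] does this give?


E[|E(G)|] = C(175, 2)·p = 15225 · (1/1575) = 29/3.
E[α(G)] ≥ n − E[|E(G)|] = 175 − 29/3 = 496/3.
Numerically: ≈ 165.333333.
(This is only a lower bound; the true E[α(G)] may be larger.)

E[α(G)] ≥ 496/3 ≈ 165.333333.


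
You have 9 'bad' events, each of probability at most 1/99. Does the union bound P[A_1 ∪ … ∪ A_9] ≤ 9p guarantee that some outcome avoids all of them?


Union bound: P[∪_{i=1}^{9} A_i] ≤ Σ_i P[A_i] ≤ 9·p = 9·(1/99) = 1/11.
Numerically: 1/11 ≈ 0.090909.
Is 1/11 < 1? YES.
Since P[∪ A_i] ≤ 1/11 < 1, the complement has P[∩ A_i^c] ≥ 1 − 1/11 = 10/11 > 0, so some outcome avoids every A_i.

9·p = 1/11 ≈ 0.090909; existence CERTIFIED by the union bound.


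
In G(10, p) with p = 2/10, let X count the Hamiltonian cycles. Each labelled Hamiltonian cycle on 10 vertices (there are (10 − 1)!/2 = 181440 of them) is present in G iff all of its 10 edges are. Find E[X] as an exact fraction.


K_10 has (10 − 1)!/2 = 181440 labelled Hamiltonian cycles.
For each such Hamiltonian cycle H, let X_H = 1 if all 10 edges of H are present in G. Then P[X_H = 1] = p^{10} = (1/5)^{10} = 1/9765625.
Summing the indicators: E[X] = Σ_H E[X_H] = 181440 · p^{10} = 181440 · 1/9765625 = 36288/1953125.
Numerically: E[X] ≈ 0.0185795.

E[X] = 181440 · (1/5)^{10} = 36288/1953125 ≈ 0.0185795.


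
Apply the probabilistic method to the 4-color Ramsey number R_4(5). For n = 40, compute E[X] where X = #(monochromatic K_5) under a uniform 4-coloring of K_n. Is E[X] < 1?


E[X] = C(40, 5) · 4^{1 − 10} = 658008 · 4^{−9} = 658008/262144.
As a reduced fraction: E[X] = 82251/32768 ≈ 2.510.
Is E[X] < 1? NO.
Since E[X] ≥ 1, the first-moment bound is inconclusive at n = 40; it does NOT by itself certify R_4(5) > 40.

E[X] = 82251/32768 ≈ 2.510; E[X] ≥ 1; first-moment method inconclusive here.


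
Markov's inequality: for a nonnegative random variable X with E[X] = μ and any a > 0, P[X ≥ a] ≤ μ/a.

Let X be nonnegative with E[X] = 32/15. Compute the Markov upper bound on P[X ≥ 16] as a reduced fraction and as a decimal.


μ = E[X] = 32/15, a = 16.
Markov: P[X ≥ 16] ≤ μ/a = (32/15)/16 = 2/15.
Numerically: ≈ 0.133.
(Since a = 16 > μ = 2.133, the bound 2/15 is < 1 and informative.)

P[X ≥ 16] ≤ 2/15 ≈ 0.133.


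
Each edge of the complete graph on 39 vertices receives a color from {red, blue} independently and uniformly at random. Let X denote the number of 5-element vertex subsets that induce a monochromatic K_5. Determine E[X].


Let X = Σ_S X_S over the C(39, 5) = 575757 subsets S of size 5, where X_S = 1 if the K_5 on S is monochromatic.
For a fixed S, the K_5 on S has C(5, 2) = 10 edges. P[all 10 edges red] = (1/2)^10, and likewise for blue, so P[monochromatic] = 2·(1/2)^10 = 2^{1 − 10} = 1/512.
Summing: E[X] = C(39, 5) · 2^{1 − 10} = 575757 · 1/512 = 575757/512.
Numerically: E[X] ≈ 1124.52539.

E[X] = C(39,5)·2^(1−C(5,2)) = 575757/512 ≈ 1124.52539.


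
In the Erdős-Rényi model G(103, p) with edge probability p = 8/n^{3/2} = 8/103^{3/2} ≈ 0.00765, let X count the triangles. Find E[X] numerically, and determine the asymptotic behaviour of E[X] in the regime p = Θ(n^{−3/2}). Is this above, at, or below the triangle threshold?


Number of potential triangles: C(103, 3) = 176851.
Each occurs with probability p³ ≈ (0.00765)³ ≈ 4.48232e-07.
By linearity: E[X] = C(103, 3)·p³ ≈ 176851 · 4.48232e-07 ≈ 0.079.
Since α = 3/2 > 1, p = c/n^{3/2} = o(1/n) is below the triangle threshold p ~ 1/n. Asymptotically E[X] ~ (c³/6)·n^{3(1−α)} = (8³/6)·n^{-1.5} → 0, so by Markov's inequality G has no triangles w.h.p.

E[X] ≈ 0.079; in regime p = Θ(1/n^{3/2}) E[X] tends to 0 (below the triangle threshold p ~ 1/n).


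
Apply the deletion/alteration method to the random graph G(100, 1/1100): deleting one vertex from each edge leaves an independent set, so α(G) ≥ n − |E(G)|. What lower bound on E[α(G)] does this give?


E[|E(G)|] = C(100, 2)·p = 4950 · (1/1100) = 9/2.
E[α(G)] ≥ n − E[|E(G)|] = 100 − 9/2 = 191/2.
Numerically: ≈ 95.50000.
(This is only a lower bound; the true E[α(G)] may be larger.)

E[α(G)] ≥ 191/2 ≈ 95.50000.


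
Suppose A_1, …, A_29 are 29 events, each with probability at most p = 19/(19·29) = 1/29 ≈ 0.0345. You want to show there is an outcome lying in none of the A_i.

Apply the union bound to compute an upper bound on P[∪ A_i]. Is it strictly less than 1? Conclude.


Union bound: P[∪_{i=1}^{29} A_i] ≤ Σ_i P[A_i] ≤ 29·p = 29·(1/29) = 1.
Numerically: 1 ≈ 1.0000.
Is 1 < 1? NO.
Since the bound 1 is ≥ 1, the union bound is uninformative here; it does NOT by itself certify existence.

29·p = 1 ≈ 1.0000; existence NOT certified by the union bound.


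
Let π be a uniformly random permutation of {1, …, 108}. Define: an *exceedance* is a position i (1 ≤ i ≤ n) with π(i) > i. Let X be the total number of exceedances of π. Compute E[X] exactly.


Write X = Σ_{i=1}^{108} X_i, where X_i = 1_{π(i) > i}.
For each fixed i, π(i) is uniform over {1, …, 108} (marginal of a uniform permutation), so P[π(i) > i] = (n − i)/n. Summing: Σ_{i=1}^{108} (n − i)/n = (0 + 1 + … + 107)/108 = 108(108 − 1)/(2·108) = (108 − 1)/2.
Hence E[X] = Σ_{i=1}^{108} (108 − i)/108 = 107/2 ≈ 53.500000.

E[X] = 107/2 = 53.500000.


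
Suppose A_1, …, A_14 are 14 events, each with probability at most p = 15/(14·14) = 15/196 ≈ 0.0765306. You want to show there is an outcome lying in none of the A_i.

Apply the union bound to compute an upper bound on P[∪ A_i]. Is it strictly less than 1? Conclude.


Union bound: P[∪_{i=1}^{14} A_i] ≤ Σ_i P[A_i] ≤ 14·p = 14·(15/196) = 15/14.
Numerically: 15/14 ≈ 1.0714286.
Is 15/14 < 1? NO.
Since the bound 15/14 is ≥ 1, the union bound is uninformative here; it does NOT by itself certify existence.

14·p = 15/14 ≈ 1.0714286; existence NOT certified by the union bound.


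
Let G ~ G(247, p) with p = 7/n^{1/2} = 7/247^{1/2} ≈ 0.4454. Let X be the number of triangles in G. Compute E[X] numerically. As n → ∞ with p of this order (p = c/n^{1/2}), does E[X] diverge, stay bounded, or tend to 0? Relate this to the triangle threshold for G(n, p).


Number of potential triangles: C(247, 3) = 2481115.
Each occurs with probability p³ ≈ (0.4454)³ ≈ 8.8358572e-02.
By linearity: E[X] = C(247, 3)·p³ ≈ 2481115 · 8.8358572e-02 ≈ 219227.77923.
Since α = 1/2 < 1, p = c/n^{1/2} ≫ 1/n is above the triangle threshold p ~ 1/n. Asymptotically E[X] ~ (c³/6)·n^{3(1−α)} = (7³/6)·n^{1.5} → ∞; triangles are abundant w.h.p.

E[X] ≈ 219227.77923; in regime p = Θ(1/n^{1/2}) E[X] diverges (above the triangle threshold p ~ 1/n).


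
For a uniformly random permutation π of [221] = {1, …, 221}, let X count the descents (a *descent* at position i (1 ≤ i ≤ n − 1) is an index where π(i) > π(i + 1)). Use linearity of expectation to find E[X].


Write X = Σ X_I over i = 1, …, 220, with X_I the indicator of one descent.
There are 220 indicators.
For each fixed i, the pair (π(i), π(i+1)) is a uniformly random ordered pair of distinct values from {1, …, 221}; by symmetry P[π(i) > π(i+1)] = 1/2.
By linearity: E[X] = 220 · (1/2) = (221 − 1) · (1/2) = 110 ≈ 110.0000.

E[X] = 110 = 110.0000.


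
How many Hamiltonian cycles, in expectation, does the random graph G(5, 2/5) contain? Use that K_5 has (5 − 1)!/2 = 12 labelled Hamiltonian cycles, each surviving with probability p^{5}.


K_5 has (5 − 1)!/2 = 12 labelled Hamiltonian cycles.
For each such Hamiltonian cycle H, let X_H = 1 if all 5 edges of H are present in G. Then P[X_H = 1] = p^{5} = (2/5)^{5} = 32/3125.
By linearity of expectation: E[X] = Σ_H E[X_H] = 12 · p^{5} = 12 · 32/3125 = 384/3125.
Numerically: E[X] ≈ 0.1229.

E[X] = 12 · (2/5)^{5} = 384/3125 ≈ 0.1229.


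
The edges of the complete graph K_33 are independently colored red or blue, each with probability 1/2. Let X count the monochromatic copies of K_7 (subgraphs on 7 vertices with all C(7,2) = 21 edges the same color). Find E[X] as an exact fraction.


Let X = Σ_S X_S over the C(33, 7) = 4272048 subsets S of size 7, where X_S = 1 if the K_7 on S is monochromatic.
For a fixed S, the K_7 on S has C(7, 2) = 21 edges. P[all 21 edges red] = (1/2)^21, and likewise for blue, so P[monochromatic] = 2·(1/2)^21 = 2^{1 − 21} = 1/1048576.
By linearity: E[X] = C(33, 7) · 2^{1 − 21} = 4272048 · 1/1048576 = 267003/65536.
Numerically: E[X] ≈ 4.074142.

E[X] = C(33,7)·2^(1−C(7,2)) = 267003/65536 ≈ 4.074142.


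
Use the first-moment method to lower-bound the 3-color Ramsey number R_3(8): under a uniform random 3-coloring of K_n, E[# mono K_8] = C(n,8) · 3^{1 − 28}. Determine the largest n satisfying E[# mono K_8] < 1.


We need C(n, 8) · 3^{1 − 28} < 1, i.e. C(n, 8) < 3^{28 − 1} = 7625597484987.
Check values of n near the boundary:
  n = 152: C(152, 8) = 5859727868575; 5859727868575 < 7625597484987? YES
  n = 153: C(153, 8) = 6183023199255; 6183023199255 < 7625597484987? YES
  n = 154: C(154, 8) = 6521818990995; 6521818990995 < 7625597484987? YES
  n = 155: C(155, 8) = 6876747915675; 6876747915675 < 7625597484987? YES
  n = 156: C(156, 8) = 7248464019225; 7248464019225 < 7625597484987? YES
  n = 157: C(157, 8) = 7637643295425; 7637643295425 < 7625597484987? NO
  n = 158: C(158, 8) = 8044984271181; 8044984271181 < 7625597484987? NO
The largest n with C(n, 8) < 7625597484987 is n = 156 (where E[X] = 805384891025/847288609443 ≈ 0.9505437). Hence R_3(8) > 156, i.e. R_3(8) ≥ 157.

Largest n = 156; hence R_3(8) > 156.


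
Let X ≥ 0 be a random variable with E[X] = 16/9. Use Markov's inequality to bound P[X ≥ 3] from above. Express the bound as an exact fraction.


μ = E[X] = 16/9, a = 3.
Markov: P[X ≥ 3] ≤ μ/a = (16/9)/3 = 16/27.
Numerically: ≈ 0.592593.
(Since a = 3 > μ = 1.777778, the bound 16/27 is < 1 and informative.)

P[X ≥ 3] ≤ 16/27 ≈ 0.592593.


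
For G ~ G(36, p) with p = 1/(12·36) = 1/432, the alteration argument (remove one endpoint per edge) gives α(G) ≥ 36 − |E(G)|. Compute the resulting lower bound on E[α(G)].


E[|E(G)|] = C(36, 2)·p = 630 · (1/432) = 35/24.
E[α(G)] ≥ n − E[|E(G)|] = 36 − 35/24 = 829/24.
Numerically: ≈ 34.5417.
(This is only a lower bound; the true E[α(G)] may be larger.)

E[α(G)] ≥ 829/24 ≈ 34.5417.


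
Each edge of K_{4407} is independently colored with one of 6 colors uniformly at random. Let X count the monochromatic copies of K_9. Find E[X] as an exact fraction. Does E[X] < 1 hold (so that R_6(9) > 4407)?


E[X] = C(4407, 9) · 6^{1 − 36} = 1713856532599459170657070050 · 6^{−35} = 1713856532599459170657070050/1719070799748422591028658176.
As a reduced fraction: E[X] = 285642755433243195109511675/286511799958070431838109696 ≈ 0.997.
Is E[X] < 1? YES.
Since E[X] < 1, there exists a 6-coloring of K_{4407} with no monochromatic K_9; hence R_6(9) > 4407.

E[X] = 285642755433243195109511675/286511799958070431838109696 ≈ 0.997; E[X] < 1, so R_6(9) > 4407.


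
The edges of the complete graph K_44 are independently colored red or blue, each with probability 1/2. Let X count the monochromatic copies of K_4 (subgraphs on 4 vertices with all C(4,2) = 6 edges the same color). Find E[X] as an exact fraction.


Let X = Σ_S X_S over the C(44, 4) = 135751 subsets S of size 4, where X_S = 1 if the K_4 on S is monochromatic.
For a fixed S, the K_4 on S has C(4, 2) = 6 edges. P[all 6 edges red] = (1/2)^6, and likewise for blue, so P[monochromatic] = 2·(1/2)^6 = 2^{1 − 6} = 1/32.
By linearity of expectation: E[X] = C(44, 4) · 2^{1 − 6} = 135751 · 1/32 = 135751/32.
Numerically: E[X] ≈ 4242.219.

E[X] = C(44,4)·2^(1−C(4,2)) = 135751/32 ≈ 4242.219.


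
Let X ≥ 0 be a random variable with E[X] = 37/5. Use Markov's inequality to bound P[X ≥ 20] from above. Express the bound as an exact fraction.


μ = E[X] = 37/5, a = 20.
Markov: P[X ≥ 20] ≤ μ/a = (37/5)/20 = 37/100.
Numerically: ≈ 0.370.
(Since a = 20 > μ = 7.400, the bound 37/100 is < 1 and informative.)

P[X ≥ 20] ≤ 37/100 ≈ 0.370.


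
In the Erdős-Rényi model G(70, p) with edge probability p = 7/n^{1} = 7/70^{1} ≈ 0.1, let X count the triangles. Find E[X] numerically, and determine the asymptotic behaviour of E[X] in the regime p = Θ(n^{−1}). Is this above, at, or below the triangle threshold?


Number of potential triangles: C(70, 3) = 54740.
Each occurs with probability p³ ≈ (0.1)³ ≈ 1.00000e-03.
By linearity: E[X] = C(70, 3)·p³ ≈ 54740 · 1.00000e-03 ≈ 54.740.
Here α = 1, so p = 7/n is exactly at the triangle threshold p ~ 1/n. Asymptotically E[X] → c³/6 = 7³/6 = 343/6 ≈ 57.167, a bounded constant. In this regime the triangle count is asymptotically Poisson(c³/6).

E[X] ≈ 54.740; in regime p = Θ(1/n^{1}) E[X] stays bounded (at the triangle threshold p ~ 1/n).


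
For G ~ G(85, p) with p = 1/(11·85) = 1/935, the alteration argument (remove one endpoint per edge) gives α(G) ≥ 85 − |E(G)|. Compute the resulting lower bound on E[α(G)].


E[|E(G)|] = C(85, 2)·p = 3570 · (1/935) = 42/11.
E[α(G)] ≥ n − E[|E(G)|] = 85 − 42/11 = 893/11.
Numerically: ≈ 81.181818.
(This is only a lower bound; the true E[α(G)] may be larger.)

E[α(G)] ≥ 893/11 ≈ 81.181818.


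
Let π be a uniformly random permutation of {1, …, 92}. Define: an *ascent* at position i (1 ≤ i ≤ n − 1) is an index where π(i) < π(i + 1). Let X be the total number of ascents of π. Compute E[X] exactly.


Write X = Σ X_I over i = 1, …, 91, with X_I the indicator of one ascent.
There are 91 indicators.
For each fixed i, the pair (π(i), π(i+1)) is a uniformly random ordered pair of distinct values from {1, …, 92}; by symmetry P[π(i) < π(i+1)] = 1/2.
By linearity: E[X] = 91 · (1/2) = (92 − 1) · (1/2) = 91/2 ≈ 45.500.

E[X] = 91/2 = 45.500.


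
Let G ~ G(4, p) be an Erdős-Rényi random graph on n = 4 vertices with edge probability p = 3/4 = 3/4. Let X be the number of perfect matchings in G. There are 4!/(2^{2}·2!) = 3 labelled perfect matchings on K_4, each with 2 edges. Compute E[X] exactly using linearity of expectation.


K_4 has 4!/(2^{2}·2!) = 3 labelled perfect matchings.
For each such perfect matching H, let X_H = 1 if all 2 edges of H are present in G. Then P[X_H = 1] = p^{2} = (3/4)^{2} = 9/16.
By linearity of expectation: E[X] = Σ_H E[X_H] = 3 · p^{2} = 3 · 9/16 = 27/16.
Numerically: E[X] ≈ 1.6875.

E[X] = 3 · (3/4)^{2} = 27/16 ≈ 1.6875.


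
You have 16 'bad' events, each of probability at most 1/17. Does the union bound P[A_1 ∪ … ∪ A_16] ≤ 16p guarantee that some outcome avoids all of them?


Union bound: P[∪_{i=1}^{16} A_i] ≤ Σ_i P[A_i] ≤ 16·p = 16·(1/17) = 16/17.
Numerically: 16/17 ≈ 0.9411765.
Is 16/17 < 1? YES.
Since P[∪ A_i] ≤ 16/17 < 1, the complement has P[∩ A_i^c] ≥ 1 − 16/17 = 1/17 > 0, so some outcome avoids every A_i.

16·p = 16/17 ≈ 0.9411765; existence CERTIFIED by the union bound.


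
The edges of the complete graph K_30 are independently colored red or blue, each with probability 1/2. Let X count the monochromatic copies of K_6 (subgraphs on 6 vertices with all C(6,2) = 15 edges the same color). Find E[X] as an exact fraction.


Let X = Σ_S X_S over the C(30, 6) = 593775 subsets S of size 6, where X_S = 1 if the K_6 on S is monochromatic.
For a fixed S, the K_6 on S has C(6, 2) = 15 edges. P[all 15 edges red] = (1/2)^15, and likewise for blue, so P[monochromatic] = 2·(1/2)^15 = 2^{1 − 15} = 1/16384.
By linearity: E[X] = C(30, 6) · 2^{1 − 15} = 593775 · 1/16384 = 593775/16384.
Numerically: E[X] ≈ 36.241150.

E[X] = C(30,6)·2^(1−C(6,2)) = 593775/16384 ≈ 36.241150.


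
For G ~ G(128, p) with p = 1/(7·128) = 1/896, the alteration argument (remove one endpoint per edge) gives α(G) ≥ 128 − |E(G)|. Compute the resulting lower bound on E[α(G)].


E[|E(G)|] = C(128, 2)·p = 8128 · (1/896) = 127/14.
E[α(G)] ≥ n − E[|E(G)|] = 128 − 127/14 = 1665/14.
Numerically: ≈ 118.92857.
(This is only a lower bound; the true E[α(G)] may be larger.)

E[α(G)] ≥ 1665/14 ≈ 118.92857.


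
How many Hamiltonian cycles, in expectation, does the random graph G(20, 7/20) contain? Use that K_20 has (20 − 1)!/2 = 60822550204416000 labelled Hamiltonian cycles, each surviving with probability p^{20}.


K_20 has (20 − 1)!/2 = 60822550204416000 labelled Hamiltonian cycles.
For each such Hamiltonian cycle H, let X_H = 1 if all 20 edges of H are present in G. Then P[X_H = 1] = p^{20} = (7/20)^{20} = 79792266297612001/104857600000000000000000000.
Summing the indicators: E[X] = Σ_H E[X_H] = 60822550204416000 · p^{20} = 60822550204416000 · 79792266297612001/104857600000000000000000000 = 1184855742873690605203907421/25600000000000000000.
Numerically: E[X] ≈ 4.63e+07.

E[X] = 60822550204416000 · (7/20)^{20} = 1184855742873690605203907421/25600000000000000000 ≈ 4.63e+07.


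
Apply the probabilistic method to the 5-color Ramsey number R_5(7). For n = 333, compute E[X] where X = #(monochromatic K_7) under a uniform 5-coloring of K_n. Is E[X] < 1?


E[X] = C(333, 7) · 5^{1 − 21} = 84549532139028 · 5^{−20} = 84549532139028/95367431640625.
As a reduced fraction: E[X] = 84549532139028/95367431640625 ≈ 0.8866.
Is E[X] < 1? YES.
Since E[X] < 1, there exists a 5-coloring of K_{333} with no monochromatic K_7; hence R_5(7) > 333.

E[X] = 84549532139028/95367431640625 ≈ 0.8866; E[X] < 1, so R_5(7) > 333.


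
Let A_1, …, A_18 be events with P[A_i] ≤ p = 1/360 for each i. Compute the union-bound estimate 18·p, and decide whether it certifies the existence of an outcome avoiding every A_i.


Union bound: P[∪_{i=1}^{18} A_i] ≤ Σ_i P[A_i] ≤ 18·p = 18·(1/360) = 1/20.
Numerically: 1/20 ≈ 0.0500000.
Is 1/20 < 1? YES.
Since P[∪ A_i] ≤ 1/20 < 1, the complement has P[∩ A_i^c] ≥ 1 − 1/20 = 19/20 > 0, so some outcome avoids every A_i.

18·p = 1/20 ≈ 0.0500000; existence CERTIFIED by the union bound.


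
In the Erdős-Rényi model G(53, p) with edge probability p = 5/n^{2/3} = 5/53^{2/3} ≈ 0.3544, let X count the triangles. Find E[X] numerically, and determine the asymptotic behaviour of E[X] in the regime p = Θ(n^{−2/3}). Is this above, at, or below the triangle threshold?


Number of potential triangles: C(53, 3) = 23426.
Each occurs with probability p³ ≈ (0.3544)³ ≈ 4.449982e-02.
By linearity: E[X] = C(53, 3)·p³ ≈ 23426 · 4.449982e-02 ≈ 1042.4528.
Since α = 2/3 < 1, p = c/n^{2/3} ≫ 1/n is above the triangle threshold p ~ 1/n. Asymptotically E[X] ~ (c³/6)·n^{3(1−α)} = (5³/6)·n^{1} → ∞; triangles are abundant w.h.p.

E[X] ≈ 1042.4528; in regime p = Θ(1/n^{2/3}) E[X] diverges (above the triangle threshold p ~ 1/n).


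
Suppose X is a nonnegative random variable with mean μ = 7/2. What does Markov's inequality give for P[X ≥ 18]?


μ = E[X] = 7/2, a = 18.
Markov: P[X ≥ 18] ≤ μ/a = (7/2)/18 = 7/36.
Numerically: ≈ 0.194444.
(Since a = 18 > μ = 3.500000, the bound 7/36 is < 1 and informative.)

P[X ≥ 18] ≤ 7/36 ≈ 0.194444.


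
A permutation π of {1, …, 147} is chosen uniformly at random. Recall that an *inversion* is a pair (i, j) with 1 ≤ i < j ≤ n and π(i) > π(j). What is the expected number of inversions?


Write X = Σ X_I over the C(147, 2) = 10731 pairs i < j, with X_I the indicator of one inversion.
There are 10731 indicators.
For each fixed pair i < j, the values π(i) and π(j) are two distinct elements of {1, …, 147} in uniformly random order; by symmetry P[π(i) > π(j)] = 1/2.
By linearity: E[X] = 10731 · (1/2) = C(147, 2) · (1/2) = 10731/2 = 10731/2 ≈ 5365.500.

E[X] = 10731/2 = 5365.500.


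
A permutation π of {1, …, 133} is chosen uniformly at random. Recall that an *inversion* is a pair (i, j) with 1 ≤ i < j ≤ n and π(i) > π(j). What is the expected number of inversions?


Write X = Σ X_I over the C(133, 2) = 8778 pairs i < j, with X_I the indicator of one inversion.
There are 8778 indicators.
For each fixed pair i < j, the values π(i) and π(j) are two distinct elements of {1, …, 133} in uniformly random order; by symmetry P[π(i) > π(j)] = 1/2.
By linearity: E[X] = 8778 · (1/2) = C(133, 2) · (1/2) = 8778/2 = 4389 ≈ 4389.000.

E[X] = 4389 = 4389.000.


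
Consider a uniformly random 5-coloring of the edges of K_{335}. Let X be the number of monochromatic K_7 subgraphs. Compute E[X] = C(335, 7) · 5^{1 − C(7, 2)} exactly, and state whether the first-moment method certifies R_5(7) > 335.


E[X] = C(335, 7) · 5^{1 − 21} = 88202498238195 · 5^{−20} = 88202498238195/95367431640625.
As a reduced fraction: E[X] = 17640499647639/19073486328125 ≈ 0.9248702.
Is E[X] < 1? YES.
Since E[X] < 1, there exists a 5-coloring of K_{335} with no monochromatic K_7; hence R_5(7) > 335.

E[X] = 17640499647639/19073486328125 ≈ 0.9248702; E[X] < 1, so R_5(7) > 335.


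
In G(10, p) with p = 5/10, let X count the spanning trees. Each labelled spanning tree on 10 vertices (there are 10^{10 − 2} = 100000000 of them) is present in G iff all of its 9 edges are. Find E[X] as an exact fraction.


K_10 has 10^{10 − 2} = 100000000 labelled spanning trees.
For each such spanning tree H, let X_H = 1 if all 9 edges of H are present in G. Then P[X_H = 1] = p^{9} = (1/2)^{9} = 1/512.
By linearity: E[X] = Σ_H E[X_H] = 100000000 · p^{9} = 100000000 · 1/512 = 390625/2.
Numerically: E[X] ≈ 195312.

E[X] = 100000000 · (1/2)^{9} = 390625/2 ≈ 195312.


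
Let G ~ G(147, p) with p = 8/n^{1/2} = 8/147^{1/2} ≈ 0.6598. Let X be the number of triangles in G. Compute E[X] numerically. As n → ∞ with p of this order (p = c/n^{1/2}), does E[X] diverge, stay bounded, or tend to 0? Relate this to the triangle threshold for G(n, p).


Number of potential triangles: C(147, 3) = 518665.
Each occurs with probability p³ ≈ (0.6598)³ ≈ 2.872724e-01.
By linearity: E[X] = C(147, 3)·p³ ≈ 518665 · 2.872724e-01 ≈ 148998.1586.
Since α = 1/2 < 1, p = c/n^{1/2} ≫ 1/n is above the triangle threshold p ~ 1/n. Asymptotically E[X] ~ (c³/6)·n^{3(1−α)} = (8³/6)·n^{1.5} → ∞; triangles are abundant w.h.p.

E[X] ≈ 148998.1586; in regime p = Θ(1/n^{1/2}) E[X] diverges (above the triangle threshold p ~ 1/n).


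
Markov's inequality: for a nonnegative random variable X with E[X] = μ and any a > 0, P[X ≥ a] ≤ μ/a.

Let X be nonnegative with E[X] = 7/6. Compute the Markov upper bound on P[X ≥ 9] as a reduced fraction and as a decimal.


μ = E[X] = 7/6, a = 9.
Markov: P[X ≥ 9] ≤ μ/a = (7/6)/9 = 7/54.
Numerically: ≈ 0.12963.
(Since a = 9 > μ = 1.16667, the bound 7/54 is < 1 and informative.)

P[X ≥ 9] ≤ 7/54 ≈ 0.12963.


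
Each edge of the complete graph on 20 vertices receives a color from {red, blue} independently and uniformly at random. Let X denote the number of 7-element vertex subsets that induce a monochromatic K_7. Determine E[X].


Let X = Σ_S X_S over the C(20, 7) = 77520 subsets S of size 7, where X_S = 1 if the K_7 on S is monochromatic.
For a fixed S, the K_7 on S has C(7, 2) = 21 edges. P[all 21 edges red] = (1/2)^21, and likewise for blue, so P[monochromatic] = 2·(1/2)^21 = 2^{1 − 21} = 1/1048576.
By linearity of expectation: E[X] = C(20, 7) · 2^{1 − 21} = 77520 · 1/1048576 = 4845/65536.
Numerically: E[X] ≈ 0.073929.

E[X] = C(20,7)·2^(1−C(7,2)) = 4845/65536 ≈ 0.073929.


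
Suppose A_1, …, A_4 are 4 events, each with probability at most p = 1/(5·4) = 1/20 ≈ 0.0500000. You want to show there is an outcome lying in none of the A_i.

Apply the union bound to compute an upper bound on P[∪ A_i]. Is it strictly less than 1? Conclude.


Union bound: P[∪_{i=1}^{4} A_i] ≤ Σ_i P[A_i] ≤ 4·p = 4·(1/20) = 1/5.
Numerically: 1/5 ≈ 0.2000000.
Is 1/5 < 1? YES.
Since P[∪ A_i] ≤ 1/5 < 1, the complement has P[∩ A_i^c] ≥ 1 − 1/5 = 4/5 > 0, so some outcome avoids every A_i.

4·p = 1/5 ≈ 0.2000000; existence CERTIFIED by the union bound.


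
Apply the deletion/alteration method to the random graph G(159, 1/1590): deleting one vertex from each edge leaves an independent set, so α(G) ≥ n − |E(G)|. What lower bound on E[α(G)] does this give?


E[|E(G)|] = C(159, 2)·p = 12561 · (1/1590) = 79/10.
E[α(G)] ≥ n − E[|E(G)|] = 159 − 79/10 = 1511/10.
Numerically: ≈ 151.10000.
(This is only a lower bound; the true E[α(G)] may be larger.)

E[α(G)] ≥ 1511/10 ≈ 151.10000.


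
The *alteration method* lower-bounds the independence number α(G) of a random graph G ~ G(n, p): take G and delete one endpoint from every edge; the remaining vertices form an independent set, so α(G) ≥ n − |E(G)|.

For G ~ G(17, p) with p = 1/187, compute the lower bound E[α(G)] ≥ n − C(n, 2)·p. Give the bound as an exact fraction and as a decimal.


E[|E(G)|] = C(17, 2)·p = 136 · (1/187) = 8/11.
E[α(G)] ≥ n − E[|E(G)|] = 17 − 8/11 = 179/11.
Numerically: ≈ 16.2727.
(This is only a lower bound; the true E[α(G)] may be larger.)

E[α(G)] ≥ 179/11 ≈ 16.2727.


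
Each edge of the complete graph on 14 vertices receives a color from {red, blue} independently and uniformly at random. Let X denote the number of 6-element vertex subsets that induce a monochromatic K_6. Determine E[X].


Let X = Σ_S X_S over the C(14, 6) = 3003 subsets S of size 6, where X_S = 1 if the K_6 on S is monochromatic.
For a fixed S, the K_6 on S has C(6, 2) = 15 edges. P[all 15 edges red] = (1/2)^15, and likewise for blue, so P[monochromatic] = 2·(1/2)^15 = 2^{1 − 15} = 1/16384.
By linearity: E[X] = C(14, 6) · 2^{1 − 15} = 3003 · 1/16384 = 3003/16384.
Numerically: E[X] ≈ 0.183289.

E[X] = C(14,6)·2^(1−C(6,2)) = 3003/16384 ≈ 0.183289.


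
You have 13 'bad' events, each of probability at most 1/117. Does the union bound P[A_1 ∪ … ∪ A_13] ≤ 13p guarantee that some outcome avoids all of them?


Union bound: P[∪_{i=1}^{13} A_i] ≤ Σ_i P[A_i] ≤ 13·p = 13·(1/117) = 1/9.
Numerically: 1/9 ≈ 0.111111.
Is 1/9 < 1? YES.
Since P[∪ A_i] ≤ 1/9 < 1, the complement has P[∩ A_i^c] ≥ 1 − 1/9 = 8/9 > 0, so some outcome avoids every A_i.

13·p = 1/9 ≈ 0.111111; existence CERTIFIED by the union bound.


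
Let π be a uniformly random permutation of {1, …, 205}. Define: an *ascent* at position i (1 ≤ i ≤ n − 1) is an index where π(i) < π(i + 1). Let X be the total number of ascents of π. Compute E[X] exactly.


Write X = Σ X_I over i = 1, …, 204, with X_I the indicator of one ascent.
There are 204 indicators.
For each fixed i, the pair (π(i), π(i+1)) is a uniformly random ordered pair of distinct values from {1, …, 205}; by symmetry P[π(i) < π(i+1)] = 1/2.
By linearity: E[X] = 204 · (1/2) = (205 − 1) · (1/2) = 102 ≈ 102.00000.

E[X] = 102 = 102.00000.
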